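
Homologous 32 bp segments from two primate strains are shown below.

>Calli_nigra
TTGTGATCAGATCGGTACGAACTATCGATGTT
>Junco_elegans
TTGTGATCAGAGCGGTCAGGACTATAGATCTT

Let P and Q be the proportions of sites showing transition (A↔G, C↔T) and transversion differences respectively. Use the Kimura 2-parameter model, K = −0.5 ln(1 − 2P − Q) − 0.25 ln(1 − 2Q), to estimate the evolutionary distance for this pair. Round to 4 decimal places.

The sequences differ at positions 12 (T/G, transversion), 17 (A/C, transversion), 18 (C/A, transversion), 20 (A/G, transition), 26 (C/A, transversion), 30 (G/C, transversion).
Of the 6 differences, 1 transition and 5 transversions over 32 sites: P = 1/32 = 0.031250, Q = 5/32 = 0.156250.
d = −0.5·ln(0.781250) − 0.25·ln(0.687500) = −0.5·(-0.246860) − 0.25·(-0.374693) = 0.2171.

0.2171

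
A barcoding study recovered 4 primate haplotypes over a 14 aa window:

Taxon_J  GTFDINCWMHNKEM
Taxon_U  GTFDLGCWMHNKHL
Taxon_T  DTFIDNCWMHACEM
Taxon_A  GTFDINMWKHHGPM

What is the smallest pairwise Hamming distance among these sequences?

Pairwise Hamming distances:
  Taxon_J vs Taxon_U: 4
  Taxon_J vs Taxon_T: 5
  Taxon_J vs Taxon_A: 5
  Taxon_U vs Taxon_T: 8
  Taxon_U vs Taxon_A: 8
  Taxon_T vs Taxon_A: 8
The smallest is 4, between Taxon_J and Taxon_U.

4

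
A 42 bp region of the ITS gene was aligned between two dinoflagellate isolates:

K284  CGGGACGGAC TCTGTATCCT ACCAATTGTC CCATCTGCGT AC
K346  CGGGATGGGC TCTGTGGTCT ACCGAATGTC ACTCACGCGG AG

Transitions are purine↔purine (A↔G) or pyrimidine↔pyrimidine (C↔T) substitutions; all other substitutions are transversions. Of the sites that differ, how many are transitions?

Mismatches occur at site 6 (C↔T, transition), site 9 (A↔G, transition), site 16 (A↔G, transition), site 17 (T↔G, transversion), site 18 (C↔T, transition), site 24 (A↔G, transition), site 26 (T↔A, transversion), site 31 (C↔A, transversion), site 33 (A↔T, transversion), site 34 (T↔C, transition), site 35 (C↔A, transversion), site 36 (T↔C, transition), site 40 (T↔G, transversion), site 42 (C↔G, transversion).
Of the 14 differences, 7 transitions and 7 transversions, so the answer is 7.

7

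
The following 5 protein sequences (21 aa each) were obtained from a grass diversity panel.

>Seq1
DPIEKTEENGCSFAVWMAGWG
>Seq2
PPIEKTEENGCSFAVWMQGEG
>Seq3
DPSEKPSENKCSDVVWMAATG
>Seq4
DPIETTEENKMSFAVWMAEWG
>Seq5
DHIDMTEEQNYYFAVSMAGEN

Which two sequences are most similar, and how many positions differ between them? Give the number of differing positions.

Pairwise Hamming distances:
  Seq1 vs Seq2: 3
  Seq1 vs Seq3: 8
  Seq1 vs Seq4: 4
  Seq1 vs Seq5: 10
  Seq2 vs Seq3: 10
  Seq2 vs Seq4: 7
  Seq2 vs Seq5: 11
  Seq3 vs Seq4: 9
  Seq3 vs Seq5: 16
  Seq4 vs Seq5: 11
The smallest is 3, between Seq1 and Seq2.

3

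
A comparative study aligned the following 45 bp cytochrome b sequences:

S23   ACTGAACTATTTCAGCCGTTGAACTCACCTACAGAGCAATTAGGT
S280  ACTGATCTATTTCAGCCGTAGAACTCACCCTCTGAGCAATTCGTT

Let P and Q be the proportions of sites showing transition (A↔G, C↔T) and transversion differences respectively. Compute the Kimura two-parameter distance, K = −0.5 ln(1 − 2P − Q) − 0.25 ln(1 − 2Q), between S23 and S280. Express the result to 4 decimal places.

Differing sites — 6:A/T (Tv); 20:T/A (Tv); 30:T/C (Ti); 31:A/T (Tv); 33:A/T (Tv); 42:A/C (Tv); 44:G/T (Tv).
Of the 7 differences, 1 transition and 6 transversions over 45 sites: P = 1/45 = 0.022222, Q = 6/45 = 0.133333.
d = −0.5·ln(0.822223) − 0.25·ln(0.733334) = −0.5·(-0.195744) − 0.25·(-0.310154) = 0.1754.

0.1754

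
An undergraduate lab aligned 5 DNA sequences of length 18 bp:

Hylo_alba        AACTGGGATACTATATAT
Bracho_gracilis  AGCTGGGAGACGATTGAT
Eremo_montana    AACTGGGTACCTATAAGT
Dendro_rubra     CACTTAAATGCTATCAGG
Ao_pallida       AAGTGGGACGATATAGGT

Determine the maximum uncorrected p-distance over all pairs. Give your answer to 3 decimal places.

Pairwise Hamming distances:
  Hylo_alba vs Bracho_gracilis: 5
  Hylo_alba vs Eremo_montana: 5
  Hylo_alba vs Dendro_rubra: 9
  Hylo_alba vs Ao_pallida: 6
  Bracho_gracilis vs Eremo_montana: 8
  Bracho_gracilis vs Dendro_rubra: 12
  Bracho_gracilis vs Ao_pallida: 8
  Eremo_montana vs Dendro_rubra: 9
  Eremo_montana vs Ao_pallida: 6
  Dendro_rubra vs Ao_pallida: 10
The largest is 12 mismatches, between Bracho_gracilis and Dendro_rubra; p = 12/18 = 0.667.

0.667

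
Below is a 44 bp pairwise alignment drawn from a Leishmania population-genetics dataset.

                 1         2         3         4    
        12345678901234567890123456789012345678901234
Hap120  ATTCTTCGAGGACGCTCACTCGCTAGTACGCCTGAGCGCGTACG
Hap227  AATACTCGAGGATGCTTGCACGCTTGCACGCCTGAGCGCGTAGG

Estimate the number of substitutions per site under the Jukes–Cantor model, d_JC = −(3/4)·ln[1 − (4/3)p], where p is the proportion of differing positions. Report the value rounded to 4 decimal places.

The sequences differ at positions 2 (T/A), 4 (C/A), 5 (T/C), 13 (C/T), 17 (C/T), 18 (A/G), 20 (T/A), 25 (A/T), 27 (T/C), 43 (C/G).
p = 10/44 = 0.227273.
d = −0.75 · ln(1 − (4/3)·0.227273) = −0.75 · ln(0.696969) = −0.75 · (-0.361014) = 0.2708.

0.2708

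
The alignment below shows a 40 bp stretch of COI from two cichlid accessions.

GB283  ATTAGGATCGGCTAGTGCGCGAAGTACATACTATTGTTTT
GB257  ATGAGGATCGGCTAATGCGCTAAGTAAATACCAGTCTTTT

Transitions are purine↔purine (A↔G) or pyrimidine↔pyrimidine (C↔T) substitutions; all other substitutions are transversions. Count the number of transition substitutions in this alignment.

Mismatches occur at site 3 (T↔G, transversion), site 15 (G↔A, transition), site 21 (G↔T, transversion), site 27 (C↔A, transversion), site 32 (T↔C, transition), site 34 (T↔G, transversion), site 36 (G↔C, transversion).
Of the 7 differences, 2 transitions and 5 transversions, so the answer is 2.

2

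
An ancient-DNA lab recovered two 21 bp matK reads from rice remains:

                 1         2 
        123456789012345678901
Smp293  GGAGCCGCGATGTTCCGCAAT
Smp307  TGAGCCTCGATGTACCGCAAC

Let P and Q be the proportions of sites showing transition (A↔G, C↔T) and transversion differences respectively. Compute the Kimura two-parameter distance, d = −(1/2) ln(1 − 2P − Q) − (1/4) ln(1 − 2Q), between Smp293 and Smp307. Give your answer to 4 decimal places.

0.2201

Mismatches occur at site 1 (G↔T, transversion), site 7 (G↔T, transversion), site 14 (T↔A, transversion), site 21 (T↔C, transition).
Of the 4 differences, 1 transition and 3 transversions over 21 sites: P = 1/21 = 0.047619, Q = 3/21 = 0.142857.
d = −0.5·ln(0.761905) − 0.25·ln(0.714286) = −0.5·(-0.271933) − 0.25·(-0.336472) = 0.2201.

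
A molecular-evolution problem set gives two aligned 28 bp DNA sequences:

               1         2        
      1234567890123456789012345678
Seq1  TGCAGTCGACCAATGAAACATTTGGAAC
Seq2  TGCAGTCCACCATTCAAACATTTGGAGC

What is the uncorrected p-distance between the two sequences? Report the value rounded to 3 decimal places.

The sequences differ at positions 8 (G/C), 13 (A/T), 15 (G/C), 27 (A/G).
There are 4 differences over 28 sites, so p = 4/28 = 0.143.

0.143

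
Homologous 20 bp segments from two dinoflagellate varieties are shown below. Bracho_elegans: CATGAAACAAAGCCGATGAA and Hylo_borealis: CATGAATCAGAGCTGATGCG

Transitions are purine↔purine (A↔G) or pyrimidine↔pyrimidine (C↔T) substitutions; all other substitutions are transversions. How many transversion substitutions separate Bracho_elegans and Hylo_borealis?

2

Differing sites — 7:A/T (Tv); 10:A/G (Ti); 14:C/T (Ti); 19:A/C (Tv); 20:A/G (Ti).
Of the 5 differences, 3 transitions and 2 transversions, so the answer is 2.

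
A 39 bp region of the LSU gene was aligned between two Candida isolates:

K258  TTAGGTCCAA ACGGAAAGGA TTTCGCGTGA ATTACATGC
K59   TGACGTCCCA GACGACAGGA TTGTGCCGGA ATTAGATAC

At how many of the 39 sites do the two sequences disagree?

Differing sites — 2:T/G; 4:G/C; 9:A/C; 11:A/G; 12:C/A; 13:G/C; 16:A/C; 23:T/G; 24:C/T; 27:G/C; 28:T/G; 35:C/G; 38:G/A.
That gives 13 mismatches out of 39 aligned sites, so the Hamming distance is 13.

13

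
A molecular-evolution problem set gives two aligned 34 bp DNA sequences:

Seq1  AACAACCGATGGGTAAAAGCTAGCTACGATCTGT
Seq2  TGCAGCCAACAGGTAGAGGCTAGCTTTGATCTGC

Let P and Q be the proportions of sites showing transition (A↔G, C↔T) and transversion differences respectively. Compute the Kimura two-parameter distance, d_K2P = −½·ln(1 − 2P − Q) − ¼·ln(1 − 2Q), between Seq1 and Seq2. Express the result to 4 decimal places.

Differing sites — 1:A/T (Tv); 2:A/G (Ti); 5:A/G (Ti); 8:G/A (Ti); 10:T/C (Ti); 11:G/A (Ti); 16:A/G (Ti); 18:A/G (Ti); 26:A/T (Tv); 27:C/T (Ti); 34:T/C (Ti).
Of the 11 differences, 9 transitions and 2 transversions over 34 sites: P = 9/34 = 0.264706, Q = 2/34 = 0.058824.
d = −0.5·ln(0.411764) − 0.25·ln(0.882352) = −0.5·(-0.887305) − 0.25·(-0.125164) = 0.4749.

0.4749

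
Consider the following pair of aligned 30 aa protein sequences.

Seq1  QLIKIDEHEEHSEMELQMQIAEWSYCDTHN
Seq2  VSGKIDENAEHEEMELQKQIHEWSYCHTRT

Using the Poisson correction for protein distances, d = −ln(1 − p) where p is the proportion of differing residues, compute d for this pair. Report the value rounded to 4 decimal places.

Mismatches occur at site 1 (Q→V), site 2 (L→S), site 3 (I→G), site 8 (H→N), site 9 (E→A), site 12 (S→E), site 18 (M→K), site 21 (A→H), site 27 (D→H), site 29 (H→R), site 30 (N→T).
p = 11/30 = 0.366667.
d = −ln(1 − 0.366667) = −ln(0.633333) = 0.4568.

0.4568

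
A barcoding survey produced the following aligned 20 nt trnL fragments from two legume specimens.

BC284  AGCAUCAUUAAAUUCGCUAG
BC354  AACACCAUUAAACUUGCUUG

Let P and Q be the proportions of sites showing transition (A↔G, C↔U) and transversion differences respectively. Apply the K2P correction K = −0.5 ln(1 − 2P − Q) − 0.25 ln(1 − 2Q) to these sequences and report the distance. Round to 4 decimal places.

0.3253

Mismatches occur at site 2 (G/A, transition), site 5 (U/C, transition), site 13 (U/C, transition), site 15 (C/U, transition), site 19 (A/U, transversion).
Of the 5 differences, 4 transitions and 1 transversion over 20 sites: P = 4/20 = 0.200000, Q = 1/20 = 0.050000.
d = −0.5·ln(0.550000) − 0.25·ln(0.900000) = −0.5·(-0.597837) − 0.25·(-0.105361) = 0.3253.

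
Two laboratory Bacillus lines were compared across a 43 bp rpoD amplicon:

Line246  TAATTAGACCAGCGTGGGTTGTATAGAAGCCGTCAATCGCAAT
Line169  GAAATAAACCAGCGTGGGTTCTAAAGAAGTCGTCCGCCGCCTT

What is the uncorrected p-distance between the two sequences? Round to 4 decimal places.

0.2558

Differing sites — 1:T/G; 4:T/A; 7:G/A; 21:G/C; 24:T/A; 30:C/T; 35:A/C; 36:A/G; 37:T/C; 41:A/C; 42:A/T.
There are 11 differences over 43 sites, so p = 11/43 = 0.2558.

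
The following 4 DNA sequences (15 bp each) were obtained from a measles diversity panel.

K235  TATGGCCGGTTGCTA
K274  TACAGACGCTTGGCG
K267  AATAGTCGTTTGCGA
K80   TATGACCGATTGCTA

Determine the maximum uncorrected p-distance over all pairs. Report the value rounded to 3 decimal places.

Pairwise Hamming distances:
  K235 vs K274: 7
  K235 vs K267: 5
  K235 vs K80: 2
  K274 vs K267: 7
  K274 vs K80: 8
  K267 vs K80: 6
The largest is 8 mismatches, between K274 and K80; p = 8/15 = 0.533.

0.533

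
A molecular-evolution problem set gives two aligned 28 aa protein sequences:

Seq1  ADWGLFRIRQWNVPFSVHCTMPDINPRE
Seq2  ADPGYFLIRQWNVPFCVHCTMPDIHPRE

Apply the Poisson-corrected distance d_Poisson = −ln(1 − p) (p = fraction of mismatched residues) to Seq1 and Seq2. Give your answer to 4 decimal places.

The sequences differ at positions 3 (W/P), 5 (L/Y), 7 (R/L), 16 (S/C), 25 (N/H).
p = 5/28 = 0.178571.
d = −ln(1 − 0.178571) = −ln(0.821429) = 0.1967.

0.1967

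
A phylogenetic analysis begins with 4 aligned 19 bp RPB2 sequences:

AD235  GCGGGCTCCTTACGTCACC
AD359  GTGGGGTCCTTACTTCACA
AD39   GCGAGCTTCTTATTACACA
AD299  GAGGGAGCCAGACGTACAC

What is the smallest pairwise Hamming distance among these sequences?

Pairwise Hamming distances:
  AD235 vs AD359: 4
  AD235 vs AD39: 6
  AD235 vs AD299: 8
  AD359 vs AD39: 6
  AD359 vs AD299: 10
  AD39 vs AD299: 14
The smallest is 4, between AD235 and AD359.

4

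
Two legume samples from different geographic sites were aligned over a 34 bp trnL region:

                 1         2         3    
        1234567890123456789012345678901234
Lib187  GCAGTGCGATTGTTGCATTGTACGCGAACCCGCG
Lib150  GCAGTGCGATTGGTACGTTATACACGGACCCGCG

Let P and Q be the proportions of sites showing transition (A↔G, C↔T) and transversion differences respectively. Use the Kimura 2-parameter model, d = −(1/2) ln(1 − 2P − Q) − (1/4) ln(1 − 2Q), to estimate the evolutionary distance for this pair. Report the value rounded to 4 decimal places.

The sequences differ at positions 13 (T/G, transversion), 15 (G/A, transition), 17 (A/G, transition), 20 (G/A, transition), 24 (G/A, transition), 27 (A/G, transition).
Of the 6 differences, 5 transitions and 1 transversion over 34 sites: P = 5/34 = 0.147059, Q = 1/34 = 0.029412.
d = −0.5·ln(0.676470) − 0.25·ln(0.941176) = −0.5·(-0.390867) − 0.25·(-0.060625) = 0.2106.

0.2106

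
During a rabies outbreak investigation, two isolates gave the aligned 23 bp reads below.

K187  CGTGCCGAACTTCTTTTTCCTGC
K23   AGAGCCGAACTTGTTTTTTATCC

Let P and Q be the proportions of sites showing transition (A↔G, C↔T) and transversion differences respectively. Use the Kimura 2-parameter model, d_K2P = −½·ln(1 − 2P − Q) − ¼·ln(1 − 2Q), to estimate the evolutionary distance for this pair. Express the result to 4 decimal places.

0.3241

Mismatches occur at site 1 (C→A, transversion), site 3 (T→A, transversion), site 13 (C→G, transversion), site 19 (C→T, transition), site 20 (C→A, transversion), site 22 (G→C, transversion).
Of the 6 differences, 1 transition and 5 transversions over 23 sites: P = 1/23 = 0.043478, Q = 5/23 = 0.217391.
d = −0.5·ln(0.695653) − 0.25·ln(0.565218) = −0.5·(-0.362904) − 0.25·(-0.570544) = 0.3241.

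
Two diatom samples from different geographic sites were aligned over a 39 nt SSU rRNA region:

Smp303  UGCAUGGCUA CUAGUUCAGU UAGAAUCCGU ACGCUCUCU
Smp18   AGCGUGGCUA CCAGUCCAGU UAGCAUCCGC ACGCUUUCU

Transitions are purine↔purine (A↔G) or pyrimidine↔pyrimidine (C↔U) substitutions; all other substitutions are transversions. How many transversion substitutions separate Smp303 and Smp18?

2

Mismatches occur at site 1 (U/A, transversion), site 4 (A/G, transition), site 12 (U/C, transition), site 16 (U/C, transition), site 24 (A/C, transversion), site 30 (U/C, transition), site 36 (C/U, transition).
Of the 7 differences, 5 transitions and 2 transversions, so the answer is 2.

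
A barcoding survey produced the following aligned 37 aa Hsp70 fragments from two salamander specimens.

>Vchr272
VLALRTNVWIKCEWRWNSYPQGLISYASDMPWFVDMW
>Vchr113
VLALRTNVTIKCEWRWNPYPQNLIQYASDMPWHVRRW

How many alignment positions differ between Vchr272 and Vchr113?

7

Mismatches occur at site 9 (W→T), site 18 (S→P), site 22 (G→N), site 25 (S→Q), site 33 (F→H), site 35 (D→R), site 36 (M→R).
That gives 7 mismatches out of 37 aligned sites, so the Hamming distance is 7.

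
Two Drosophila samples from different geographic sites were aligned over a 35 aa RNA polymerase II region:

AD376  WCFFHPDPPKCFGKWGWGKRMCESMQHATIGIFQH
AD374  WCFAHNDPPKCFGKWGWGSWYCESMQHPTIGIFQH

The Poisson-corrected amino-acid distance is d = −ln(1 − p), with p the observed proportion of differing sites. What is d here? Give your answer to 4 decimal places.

Differing sites — 4:F/A; 6:P/N; 19:K/S; 20:R/W; 21:M/Y; 28:A/P.
p = 6/35 = 0.171429.
d = −ln(1 − 0.171429) = −ln(0.828571) = 0.1881.

0.1881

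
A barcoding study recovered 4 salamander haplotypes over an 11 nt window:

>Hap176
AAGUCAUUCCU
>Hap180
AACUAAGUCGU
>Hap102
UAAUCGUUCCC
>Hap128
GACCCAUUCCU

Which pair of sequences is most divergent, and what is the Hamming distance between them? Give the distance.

7

Pairwise Hamming distances:
  Hap176 vs Hap180: 4
  Hap176 vs Hap102: 4
  Hap176 vs Hap128: 3
  Hap180 vs Hap102: 7
  Hap180 vs Hap128: 5
  Hap102 vs Hap128: 5
The largest is 7, between Hap180 and Hap102.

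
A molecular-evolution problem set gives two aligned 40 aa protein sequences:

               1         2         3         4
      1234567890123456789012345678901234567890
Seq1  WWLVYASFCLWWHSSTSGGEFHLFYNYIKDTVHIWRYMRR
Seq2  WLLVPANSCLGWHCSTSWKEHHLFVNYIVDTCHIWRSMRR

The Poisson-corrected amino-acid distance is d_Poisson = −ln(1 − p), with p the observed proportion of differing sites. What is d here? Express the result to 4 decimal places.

Mismatches occur at site 2 (W↔L), site 5 (Y↔P), site 7 (S↔N), site 8 (F↔S), site 11 (W↔G), site 14 (S↔C), site 18 (G↔W), site 19 (G↔K), site 21 (F↔H), site 25 (Y↔V), site 29 (K↔V), site 32 (V↔C), site 37 (Y↔S).
p = 13/40 = 0.325000.
d = −ln(1 − 0.325000) = −ln(0.675000) = 0.3930.

0.3930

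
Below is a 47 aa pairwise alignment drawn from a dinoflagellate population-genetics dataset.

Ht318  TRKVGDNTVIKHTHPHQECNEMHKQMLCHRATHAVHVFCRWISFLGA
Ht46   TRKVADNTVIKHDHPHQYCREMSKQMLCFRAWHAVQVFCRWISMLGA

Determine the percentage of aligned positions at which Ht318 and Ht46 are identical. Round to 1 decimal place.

80.9%

Differing sites — 5:G/A; 13:T/D; 18:E/Y; 20:N/R; 23:H/S; 29:H/F; 32:T/W; 36:H/Q; 44:F/M.
38 of the 47 sites match, so the percent identity is 38/47 × 100 = 80.9%.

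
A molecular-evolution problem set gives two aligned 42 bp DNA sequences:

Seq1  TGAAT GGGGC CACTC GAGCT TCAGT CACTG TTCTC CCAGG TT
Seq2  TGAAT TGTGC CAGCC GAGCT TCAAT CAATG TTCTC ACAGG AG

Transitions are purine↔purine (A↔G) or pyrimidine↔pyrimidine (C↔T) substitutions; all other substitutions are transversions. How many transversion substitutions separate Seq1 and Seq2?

The sequences differ at positions 6 (G/T, transversion), 8 (G/T, transversion), 13 (C/G, transversion), 14 (T/C, transition), 24 (G/A, transition), 28 (C/A, transversion), 36 (C/A, transversion), 41 (T/A, transversion), 42 (T/G, transversion).
Of the 9 differences, 2 transitions and 7 transversions, so the answer is 7.

7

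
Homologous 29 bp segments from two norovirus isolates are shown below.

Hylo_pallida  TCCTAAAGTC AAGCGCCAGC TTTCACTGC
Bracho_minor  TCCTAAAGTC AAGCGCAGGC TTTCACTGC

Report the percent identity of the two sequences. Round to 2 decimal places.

Differing sites — 17:C/A; 18:A/G.
27 of the 29 sites match, so the percent identity is 27/29 × 100 = 93.10%.

93.10%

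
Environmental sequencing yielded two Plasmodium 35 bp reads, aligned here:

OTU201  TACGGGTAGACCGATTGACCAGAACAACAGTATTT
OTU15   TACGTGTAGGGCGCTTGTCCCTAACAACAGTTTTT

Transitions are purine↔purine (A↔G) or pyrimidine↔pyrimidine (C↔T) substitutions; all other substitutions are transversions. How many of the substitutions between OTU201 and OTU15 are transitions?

1

The sequences differ at positions 5 (G/T, transversion), 10 (A/G, transition), 11 (C/G, transversion), 14 (A/C, transversion), 18 (A/T, transversion), 21 (A/C, transversion), 22 (G/T, transversion), 32 (A/T, transversion).
Of the 8 differences, 1 transition and 7 transversions, so the answer is 1.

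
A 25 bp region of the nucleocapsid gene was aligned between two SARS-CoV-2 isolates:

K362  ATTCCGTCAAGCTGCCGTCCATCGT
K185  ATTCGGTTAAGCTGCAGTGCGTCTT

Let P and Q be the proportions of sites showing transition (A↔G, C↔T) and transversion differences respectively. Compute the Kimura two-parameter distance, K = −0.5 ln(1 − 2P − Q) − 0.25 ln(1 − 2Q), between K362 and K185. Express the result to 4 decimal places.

0.2892

Mismatches occur at site 5 (C/G, transversion), site 8 (C/T, transition), site 16 (C/A, transversion), site 19 (C/G, transversion), site 21 (A/G, transition), site 24 (G/T, transversion).
Of the 6 differences, 2 transitions and 4 transversions over 25 sites: P = 2/25 = 0.080000, Q = 4/25 = 0.160000.
d = −0.5·ln(0.680000) − 0.25·ln(0.680000) = −0.5·(-0.385662) − 0.25·(-0.385662) = 0.2892.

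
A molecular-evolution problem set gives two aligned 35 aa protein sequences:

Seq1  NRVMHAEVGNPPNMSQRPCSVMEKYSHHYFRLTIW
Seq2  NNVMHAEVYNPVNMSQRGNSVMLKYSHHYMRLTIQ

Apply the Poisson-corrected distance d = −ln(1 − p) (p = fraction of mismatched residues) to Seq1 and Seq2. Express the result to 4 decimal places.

0.2595

Mismatches occur at site 2 (R↔N), site 9 (G↔Y), site 12 (P↔V), site 18 (P↔G), site 19 (C↔N), site 23 (E↔L), site 30 (F↔M), site 35 (W↔Q).
p = 8/35 = 0.228571.
d = −ln(1 − 0.228571) = −ln(0.771429) = 0.2595.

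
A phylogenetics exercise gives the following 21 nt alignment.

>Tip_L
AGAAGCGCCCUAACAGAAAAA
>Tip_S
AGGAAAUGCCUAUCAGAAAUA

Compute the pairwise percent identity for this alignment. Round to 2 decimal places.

66.67%

Differing sites — 3:A/G; 5:G/A; 6:C/A; 7:G/U; 8:C/G; 13:A/U; 20:A/U.
14 of the 21 sites match, so the percent identity is 14/21 × 100 = 66.67%.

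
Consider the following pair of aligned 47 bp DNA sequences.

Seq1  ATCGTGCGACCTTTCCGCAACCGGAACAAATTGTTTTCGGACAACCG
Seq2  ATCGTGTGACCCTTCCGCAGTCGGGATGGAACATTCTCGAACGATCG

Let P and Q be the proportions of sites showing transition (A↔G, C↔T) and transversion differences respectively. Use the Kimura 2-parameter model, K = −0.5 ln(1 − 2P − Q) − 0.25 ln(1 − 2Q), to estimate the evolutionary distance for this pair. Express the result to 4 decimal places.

0.4908

Differing sites — 7:C/T (Ti); 12:T/C (Ti); 20:A/G (Ti); 21:C/T (Ti); 25:A/G (Ti); 27:C/T (Ti); 28:A/G (Ti); 29:A/G (Ti); 31:T/A (Tv); 32:T/C (Ti); 33:G/A (Ti); 36:T/C (Ti); 40:G/A (Ti); 43:A/G (Ti); 45:C/T (Ti).
Of the 15 differences, 14 transitions and 1 transversion over 47 sites: P = 14/47 = 0.297872, Q = 1/47 = 0.021277.
d = −0.5·ln(0.382979) − 0.25·ln(0.957446) = −0.5·(-0.959775) − 0.25·(-0.043486) = 0.4908.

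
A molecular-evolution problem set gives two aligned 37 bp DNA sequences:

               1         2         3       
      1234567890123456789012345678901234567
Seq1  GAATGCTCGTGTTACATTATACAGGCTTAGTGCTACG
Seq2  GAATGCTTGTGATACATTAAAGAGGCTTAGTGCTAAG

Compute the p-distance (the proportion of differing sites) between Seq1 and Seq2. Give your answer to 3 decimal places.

0.135

The sequences differ at positions 8 (C/T), 12 (T/A), 20 (T/A), 22 (C/G), 36 (C/A).
There are 5 differences over 37 sites, so p = 5/37 = 0.135.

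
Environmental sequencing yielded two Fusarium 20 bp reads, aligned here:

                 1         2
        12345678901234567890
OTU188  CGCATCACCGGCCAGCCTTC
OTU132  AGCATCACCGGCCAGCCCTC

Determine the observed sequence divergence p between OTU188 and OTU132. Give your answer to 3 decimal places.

Differing sites — 1:C/A; 18:T/C.
There are 2 differences over 20 sites, so p = 2/20 = 0.100.

0.100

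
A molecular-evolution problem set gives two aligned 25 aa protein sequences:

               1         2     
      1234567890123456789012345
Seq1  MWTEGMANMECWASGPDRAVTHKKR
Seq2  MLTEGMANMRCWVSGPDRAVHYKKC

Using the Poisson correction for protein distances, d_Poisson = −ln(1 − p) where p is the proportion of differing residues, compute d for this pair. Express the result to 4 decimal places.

0.2744

The sequences differ at positions 2 (W/L), 10 (E/R), 13 (A/V), 21 (T/H), 22 (H/Y), 25 (R/C).
p = 6/25 = 0.240000.
d = −ln(1 − 0.240000) = −ln(0.760000) = 0.2744.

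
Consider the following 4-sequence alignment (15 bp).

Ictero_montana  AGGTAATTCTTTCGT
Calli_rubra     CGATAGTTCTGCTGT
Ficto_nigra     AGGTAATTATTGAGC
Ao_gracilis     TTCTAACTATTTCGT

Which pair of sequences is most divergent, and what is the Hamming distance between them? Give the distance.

9

Pairwise Hamming distances:
  Ictero_montana vs Calli_rubra: 6
  Ictero_montana vs Ficto_nigra: 4
  Ictero_montana vs Ao_gracilis: 5
  Calli_rubra vs Ficto_nigra: 8
  Calli_rubra vs Ao_gracilis: 9
  Ficto_nigra vs Ao_gracilis: 7
The largest is 9, between Calli_rubra and Ao_gracilis.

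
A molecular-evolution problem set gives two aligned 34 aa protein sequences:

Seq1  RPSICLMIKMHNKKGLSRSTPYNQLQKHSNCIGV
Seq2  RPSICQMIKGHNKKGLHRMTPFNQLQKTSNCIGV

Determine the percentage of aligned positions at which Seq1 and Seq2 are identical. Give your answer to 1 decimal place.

The sequences differ at positions 6 (L/Q), 10 (M/G), 17 (S/H), 19 (S/M), 22 (Y/F), 28 (H/T).
28 of the 34 sites match, so the percent identity is 28/34 × 100 = 82.4%.

82.4%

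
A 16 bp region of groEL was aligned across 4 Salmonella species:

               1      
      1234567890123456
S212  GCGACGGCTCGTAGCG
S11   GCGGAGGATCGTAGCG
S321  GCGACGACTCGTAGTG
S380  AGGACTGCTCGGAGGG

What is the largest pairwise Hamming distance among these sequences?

8

Pairwise Hamming distances:
  S212 vs S11: 3
  S212 vs S321: 2
  S212 vs S380: 5
  S11 vs S321: 5
  S11 vs S380: 8
  S321 vs S380: 6
The largest is 8, between S11 and S380.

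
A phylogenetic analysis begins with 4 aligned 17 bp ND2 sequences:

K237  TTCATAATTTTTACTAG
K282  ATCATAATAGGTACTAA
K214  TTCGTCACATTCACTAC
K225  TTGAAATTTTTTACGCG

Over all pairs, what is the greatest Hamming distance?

Pairwise Hamming distances:
  K237 vs K282: 5
  K237 vs K214: 6
  K237 vs K225: 5
  K282 vs K214: 8
  K282 vs K225: 10
  K214 vs K225: 11
The largest is 11, between K214 and K225.

11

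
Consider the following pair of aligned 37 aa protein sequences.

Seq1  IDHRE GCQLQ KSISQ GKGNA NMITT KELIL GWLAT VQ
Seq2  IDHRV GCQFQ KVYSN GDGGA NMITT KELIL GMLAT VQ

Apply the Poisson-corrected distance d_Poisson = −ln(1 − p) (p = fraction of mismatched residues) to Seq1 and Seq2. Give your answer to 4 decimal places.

0.2436

Mismatches occur at site 5 (E/V), site 9 (L/F), site 12 (S/V), site 13 (I/Y), site 15 (Q/N), site 17 (K/D), site 19 (N/G), site 32 (W/M).
p = 8/37 = 0.216216.
d = −ln(1 − 0.216216) = −ln(0.783784) = 0.2436.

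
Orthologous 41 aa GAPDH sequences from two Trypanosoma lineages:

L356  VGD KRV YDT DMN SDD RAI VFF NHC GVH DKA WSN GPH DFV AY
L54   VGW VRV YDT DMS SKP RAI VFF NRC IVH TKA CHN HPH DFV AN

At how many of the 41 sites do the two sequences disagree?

12

The sequences differ at positions 3 (D/W), 4 (K/V), 12 (N/S), 14 (D/K), 15 (D/P), 23 (H/R), 25 (G/I), 28 (D/T), 31 (W/C), 32 (S/H), 34 (G/H), 41 (Y/N).
That gives 12 mismatches out of 41 aligned sites, so the Hamming distance is 12.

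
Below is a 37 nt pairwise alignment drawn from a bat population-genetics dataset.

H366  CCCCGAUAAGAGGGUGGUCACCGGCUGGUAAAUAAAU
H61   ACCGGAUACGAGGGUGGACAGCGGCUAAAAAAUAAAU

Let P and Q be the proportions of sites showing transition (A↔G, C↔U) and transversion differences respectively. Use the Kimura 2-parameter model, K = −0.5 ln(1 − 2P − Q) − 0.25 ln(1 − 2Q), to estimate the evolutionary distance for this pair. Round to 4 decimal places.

0.2556

Differing sites — 1:C/A (Tv); 4:C/G (Tv); 9:A/C (Tv); 18:U/A (Tv); 21:C/G (Tv); 27:G/A (Ti); 28:G/A (Ti); 29:U/A (Tv).
Of the 8 differences, 2 transitions and 6 transversions over 37 sites: P = 2/37 = 0.054054, Q = 6/37 = 0.162162.
d = −0.5·ln(0.729730) − 0.25·ln(0.675676) = −0.5·(-0.315081) − 0.25·(-0.392042) = 0.2556.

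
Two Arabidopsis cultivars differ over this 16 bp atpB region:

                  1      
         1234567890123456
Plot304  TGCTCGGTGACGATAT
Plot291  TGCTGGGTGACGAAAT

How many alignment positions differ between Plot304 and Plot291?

2

Mismatches occur at site 5 (C/G), site 14 (T/A).
That gives 2 mismatches out of 16 aligned sites, so the Hamming distance is 2.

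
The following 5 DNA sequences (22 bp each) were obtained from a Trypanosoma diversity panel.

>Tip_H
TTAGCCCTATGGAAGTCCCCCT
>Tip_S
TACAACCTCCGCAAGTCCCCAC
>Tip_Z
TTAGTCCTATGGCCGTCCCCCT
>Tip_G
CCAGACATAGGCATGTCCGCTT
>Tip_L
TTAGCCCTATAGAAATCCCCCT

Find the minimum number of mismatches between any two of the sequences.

2

Pairwise Hamming distances:
  Tip_H vs Tip_S: 9
  Tip_H vs Tip_Z: 3
  Tip_H vs Tip_G: 9
  Tip_H vs Tip_L: 2
  Tip_S vs Tip_Z: 11
  Tip_S vs Tip_G: 11
  Tip_S vs Tip_L: 11
  Tip_Z vs Tip_G: 10
  Tip_Z vs Tip_L: 5
  Tip_G vs Tip_L: 11
The smallest is 2, between Tip_H and Tip_L.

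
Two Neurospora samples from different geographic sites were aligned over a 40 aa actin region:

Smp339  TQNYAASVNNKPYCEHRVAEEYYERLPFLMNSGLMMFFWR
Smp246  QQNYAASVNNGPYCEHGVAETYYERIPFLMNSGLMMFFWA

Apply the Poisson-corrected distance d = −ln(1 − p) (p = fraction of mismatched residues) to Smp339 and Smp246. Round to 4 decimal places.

0.1625

Mismatches occur at site 1 (T/Q), site 11 (K/G), site 17 (R/G), site 21 (E/T), site 26 (L/I), site 40 (R/A).
p = 6/40 = 0.150000.
d = −ln(1 − 0.150000) = −ln(0.850000) = 0.1625.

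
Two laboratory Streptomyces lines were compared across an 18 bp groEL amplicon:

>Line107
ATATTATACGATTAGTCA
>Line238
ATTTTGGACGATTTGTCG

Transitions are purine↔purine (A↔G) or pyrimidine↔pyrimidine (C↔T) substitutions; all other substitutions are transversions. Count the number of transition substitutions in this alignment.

2

The sequences differ at positions 3 (A/T, transversion), 6 (A/G, transition), 7 (T/G, transversion), 14 (A/T, transversion), 18 (A/G, transition).
Of the 5 differences, 2 transitions and 3 transversions, so the answer is 2.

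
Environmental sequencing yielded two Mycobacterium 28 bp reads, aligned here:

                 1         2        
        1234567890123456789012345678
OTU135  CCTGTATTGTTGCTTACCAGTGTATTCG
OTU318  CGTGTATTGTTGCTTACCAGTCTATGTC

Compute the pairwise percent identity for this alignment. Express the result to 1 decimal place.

Differing sites — 2:C/G; 22:G/C; 26:T/G; 27:C/T; 28:G/C.
23 of the 28 sites match, so the percent identity is 23/28 × 100 = 82.1%.

82.1%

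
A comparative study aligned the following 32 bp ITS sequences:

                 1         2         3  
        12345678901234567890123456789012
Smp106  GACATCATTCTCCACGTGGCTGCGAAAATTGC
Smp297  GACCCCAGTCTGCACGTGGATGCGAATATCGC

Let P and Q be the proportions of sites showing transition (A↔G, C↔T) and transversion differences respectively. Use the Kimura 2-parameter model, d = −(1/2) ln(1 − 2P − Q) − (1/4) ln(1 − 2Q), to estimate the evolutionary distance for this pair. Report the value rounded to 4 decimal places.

The sequences differ at positions 4 (A/C, transversion), 5 (T/C, transition), 8 (T/G, transversion), 12 (C/G, transversion), 20 (C/A, transversion), 27 (A/T, transversion), 30 (T/C, transition).
Of the 7 differences, 2 transitions and 5 transversions over 32 sites: P = 2/32 = 0.062500, Q = 5/32 = 0.156250.
d = −0.5·ln(0.718750) − 0.25·ln(0.687500) = −0.5·(-0.330242) − 0.25·(-0.374693) = 0.2588.

0.2588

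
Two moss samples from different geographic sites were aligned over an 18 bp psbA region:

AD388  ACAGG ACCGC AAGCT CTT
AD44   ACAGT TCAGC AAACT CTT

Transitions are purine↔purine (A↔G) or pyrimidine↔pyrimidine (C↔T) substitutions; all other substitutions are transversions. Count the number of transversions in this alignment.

Differing sites — 5:G/T (Tv); 6:A/T (Tv); 8:C/A (Tv); 13:G/A (Ti).
Of the 4 differences, 1 transition and 3 transversions, so the answer is 3.

3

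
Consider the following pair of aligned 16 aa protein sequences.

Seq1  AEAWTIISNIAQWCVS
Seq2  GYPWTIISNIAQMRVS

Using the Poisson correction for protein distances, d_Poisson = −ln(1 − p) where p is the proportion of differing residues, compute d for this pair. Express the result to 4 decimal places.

0.3747

Mismatches occur at site 1 (A/G), site 2 (E/Y), site 3 (A/P), site 13 (W/M), site 14 (C/R).
p = 5/16 = 0.312500.
d = −ln(1 − 0.312500) = −ln(0.687500) = 0.3747.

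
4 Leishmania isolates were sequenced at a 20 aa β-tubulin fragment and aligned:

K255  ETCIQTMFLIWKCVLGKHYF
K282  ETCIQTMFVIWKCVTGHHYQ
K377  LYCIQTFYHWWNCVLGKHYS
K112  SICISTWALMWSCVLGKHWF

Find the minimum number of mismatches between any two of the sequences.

4

Pairwise Hamming distances:
  K255 vs K282: 4
  K255 vs K377: 8
  K255 vs K112: 8
  K282 vs K377: 10
  K282 vs K112: 12
  K377 vs K112: 10
The smallest is 4, between K255 and K282.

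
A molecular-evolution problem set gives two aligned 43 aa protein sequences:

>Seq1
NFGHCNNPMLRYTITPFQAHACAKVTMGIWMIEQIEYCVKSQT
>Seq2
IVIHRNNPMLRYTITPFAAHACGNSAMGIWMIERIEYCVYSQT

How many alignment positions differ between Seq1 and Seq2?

11

Differing sites — 1:N/I; 2:F/V; 3:G/I; 5:C/R; 18:Q/A; 23:A/G; 24:K/N; 25:V/S; 26:T/A; 34:Q/R; 40:K/Y.
That gives 11 mismatches out of 43 aligned sites, so the Hamming distance is 11.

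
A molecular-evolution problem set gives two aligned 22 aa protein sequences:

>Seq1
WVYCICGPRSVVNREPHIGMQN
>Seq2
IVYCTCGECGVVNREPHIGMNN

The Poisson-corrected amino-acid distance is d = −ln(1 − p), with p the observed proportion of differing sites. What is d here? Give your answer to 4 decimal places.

0.3185

Differing sites — 1:W/I; 5:I/T; 8:P/E; 9:R/C; 10:S/G; 21:Q/N.
p = 6/22 = 0.272727.
d = −ln(1 − 0.272727) = −ln(0.727273) = 0.3185.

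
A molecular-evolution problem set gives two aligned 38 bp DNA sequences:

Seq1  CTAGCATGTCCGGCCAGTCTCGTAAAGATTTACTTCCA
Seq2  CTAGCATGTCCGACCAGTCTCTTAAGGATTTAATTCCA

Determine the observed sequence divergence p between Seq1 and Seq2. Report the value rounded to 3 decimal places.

0.105

Mismatches occur at site 13 (G↔A), site 22 (G↔T), site 26 (A↔G), site 33 (C↔A).
There are 4 differences over 38 sites, so p = 4/38 = 0.105.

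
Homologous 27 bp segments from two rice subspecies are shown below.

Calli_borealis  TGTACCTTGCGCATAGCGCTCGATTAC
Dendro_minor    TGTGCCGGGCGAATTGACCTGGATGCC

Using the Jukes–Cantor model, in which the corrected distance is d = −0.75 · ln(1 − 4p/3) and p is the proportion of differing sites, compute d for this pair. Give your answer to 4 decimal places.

The sequences differ at positions 4 (A/G), 7 (T/G), 8 (T/G), 12 (C/A), 15 (A/T), 17 (C/A), 18 (G/C), 21 (C/G), 25 (T/G), 26 (A/C).
p = 10/27 = 0.370370.
d = −0.75 · ln(1 − (4/3)·0.370370) = −0.75 · ln(0.506173) = −0.75 · (-0.680877) = 0.5107.

0.5107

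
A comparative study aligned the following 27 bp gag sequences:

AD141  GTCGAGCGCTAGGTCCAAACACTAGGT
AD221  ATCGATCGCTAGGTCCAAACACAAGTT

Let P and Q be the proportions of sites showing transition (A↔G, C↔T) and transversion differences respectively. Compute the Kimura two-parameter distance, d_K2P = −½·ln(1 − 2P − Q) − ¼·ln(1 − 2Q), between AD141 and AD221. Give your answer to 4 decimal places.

0.1652

The sequences differ at positions 1 (G/A, transition), 6 (G/T, transversion), 23 (T/A, transversion), 26 (G/T, transversion).
Of the 4 differences, 1 transition and 3 transversions over 27 sites: P = 1/27 = 0.037037, Q = 3/27 = 0.111111.
d = −0.5·ln(0.814815) − 0.25·ln(0.777778) = −0.5·(-0.204794) − 0.25·(-0.251314) = 0.1652.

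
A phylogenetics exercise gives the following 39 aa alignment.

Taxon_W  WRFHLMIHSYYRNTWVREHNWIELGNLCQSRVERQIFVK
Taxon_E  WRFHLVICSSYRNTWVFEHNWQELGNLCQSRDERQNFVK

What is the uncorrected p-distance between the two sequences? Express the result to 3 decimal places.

0.179

Mismatches occur at site 6 (M→V), site 8 (H→C), site 10 (Y→S), site 17 (R→F), site 22 (I→Q), site 32 (V→D), site 36 (I→N).
There are 7 differences over 39 sites, so p = 7/39 = 0.179.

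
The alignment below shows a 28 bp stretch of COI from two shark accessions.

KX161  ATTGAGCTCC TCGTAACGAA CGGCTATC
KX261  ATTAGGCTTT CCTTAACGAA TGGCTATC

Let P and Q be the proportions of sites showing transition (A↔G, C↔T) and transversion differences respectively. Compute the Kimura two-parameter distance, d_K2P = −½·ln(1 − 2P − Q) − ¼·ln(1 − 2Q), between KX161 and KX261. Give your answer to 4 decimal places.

0.3306

Differing sites — 4:G/A (Ti); 5:A/G (Ti); 9:C/T (Ti); 10:C/T (Ti); 11:T/C (Ti); 13:G/T (Tv); 21:C/T (Ti).
Of the 7 differences, 6 transitions and 1 transversion over 28 sites: P = 6/28 = 0.214286, Q = 1/28 = 0.035714.
d = −0.5·ln(0.535714) − 0.25·ln(0.928572) = −0.5·(-0.624155) − 0.25·(-0.074107) = 0.3306.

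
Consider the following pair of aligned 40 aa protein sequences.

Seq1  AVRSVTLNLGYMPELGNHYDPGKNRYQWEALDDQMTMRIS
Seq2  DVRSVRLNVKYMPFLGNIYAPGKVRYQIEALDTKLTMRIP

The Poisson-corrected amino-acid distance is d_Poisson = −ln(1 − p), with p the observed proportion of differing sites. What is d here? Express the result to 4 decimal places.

0.3930

Mismatches occur at site 1 (A/D), site 6 (T/R), site 9 (L/V), site 10 (G/K), site 14 (E/F), site 18 (H/I), site 20 (D/A), site 24 (N/V), site 28 (W/I), site 33 (D/T), site 34 (Q/K), site 35 (M/L), site 40 (S/P).
p = 13/40 = 0.325000.
d = −ln(1 − 0.325000) = −ln(0.675000) = 0.3930.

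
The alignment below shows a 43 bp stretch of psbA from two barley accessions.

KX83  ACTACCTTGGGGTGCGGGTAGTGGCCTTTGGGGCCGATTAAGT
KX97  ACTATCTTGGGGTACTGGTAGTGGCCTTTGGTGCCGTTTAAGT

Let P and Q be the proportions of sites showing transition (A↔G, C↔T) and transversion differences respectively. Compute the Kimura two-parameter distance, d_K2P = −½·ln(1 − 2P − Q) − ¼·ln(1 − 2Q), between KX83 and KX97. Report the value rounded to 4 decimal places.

Mismatches occur at site 5 (C↔T, transition), site 14 (G↔A, transition), site 16 (G↔T, transversion), site 32 (G↔T, transversion), site 37 (A↔T, transversion).
Of the 5 differences, 2 transitions and 3 transversions over 43 sites: P = 2/43 = 0.046512, Q = 3/43 = 0.069767.
d = −0.5·ln(0.837209) − 0.25·ln(0.860466) = −0.5·(-0.177682) − 0.25·(-0.150281) = 0.1264.

0.1264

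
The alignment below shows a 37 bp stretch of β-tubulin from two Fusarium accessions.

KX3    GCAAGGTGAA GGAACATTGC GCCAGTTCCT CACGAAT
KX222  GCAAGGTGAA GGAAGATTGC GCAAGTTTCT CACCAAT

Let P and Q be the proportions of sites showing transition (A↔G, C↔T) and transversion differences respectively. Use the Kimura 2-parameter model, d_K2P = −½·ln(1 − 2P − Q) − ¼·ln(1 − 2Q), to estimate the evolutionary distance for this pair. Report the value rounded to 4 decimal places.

Differing sites — 15:C/G (Tv); 23:C/A (Tv); 28:C/T (Ti); 34:G/C (Tv).
Of the 4 differences, 1 transition and 3 transversions over 37 sites: P = 1/37 = 0.027027, Q = 3/37 = 0.081081.
d = −0.5·ln(0.864865) − 0.25·ln(0.837838) = −0.5·(-0.145182) − 0.25·(-0.176931) = 0.1168.

0.1168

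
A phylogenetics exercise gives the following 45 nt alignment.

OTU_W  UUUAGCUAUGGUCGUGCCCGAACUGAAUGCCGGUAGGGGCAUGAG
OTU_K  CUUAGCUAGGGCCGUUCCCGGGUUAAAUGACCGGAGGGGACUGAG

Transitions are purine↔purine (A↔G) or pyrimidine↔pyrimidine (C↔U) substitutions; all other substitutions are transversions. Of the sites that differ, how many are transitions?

6

Differing sites — 1:U/C (Ti); 9:U/G (Tv); 12:U/C (Ti); 16:G/U (Tv); 21:A/G (Ti); 22:A/G (Ti); 23:C/U (Ti); 25:G/A (Ti); 30:C/A (Tv); 32:G/C (Tv); 34:U/G (Tv); 40:C/A (Tv); 41:A/C (Tv).
Of the 13 differences, 6 transitions and 7 transversions, so the answer is 6.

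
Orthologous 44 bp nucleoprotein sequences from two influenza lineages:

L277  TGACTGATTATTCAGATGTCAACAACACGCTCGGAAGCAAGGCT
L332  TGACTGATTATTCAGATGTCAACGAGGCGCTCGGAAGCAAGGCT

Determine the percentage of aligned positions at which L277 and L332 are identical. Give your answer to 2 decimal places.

Differing sites — 24:A/G; 26:C/G; 27:A/G.
41 of the 44 sites match, so the percent identity is 41/44 × 100 = 93.18%.

93.18%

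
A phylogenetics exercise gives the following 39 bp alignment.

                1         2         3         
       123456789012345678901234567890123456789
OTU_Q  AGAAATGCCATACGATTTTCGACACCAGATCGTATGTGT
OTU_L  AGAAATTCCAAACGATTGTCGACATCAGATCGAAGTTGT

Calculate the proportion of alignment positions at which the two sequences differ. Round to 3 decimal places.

Mismatches occur at site 7 (G↔T), site 11 (T↔A), site 18 (T↔G), site 25 (C↔T), site 33 (T↔A), site 35 (T↔G), site 36 (G↔T).
There are 7 differences over 39 sites, so p = 7/39 = 0.179.

0.179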